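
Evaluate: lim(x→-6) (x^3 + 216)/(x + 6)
This is a standard limit.

Factor or rationalize the expression:
  lim(x→-6) (x^3 + 216)/(x + 6) = 108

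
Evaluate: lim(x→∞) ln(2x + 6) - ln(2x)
This is an ∞-∞ indeterminate form.

Combine fractions or rationalize to convert ∞-∞ to 0/0 form:
  lim(x→∞) ln(2x + 6) - ln(2x) = 0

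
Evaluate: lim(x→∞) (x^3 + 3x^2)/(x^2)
This is an ∞/∞ indeterminate form.

Apply L'Hôpital's rule: differentiate numerator and denominator separately.
  f(x) = x^3 + 3·x^2   ⇒   f'(x) = 3·x^2 + 6·x
  g(x) = x^2   ⇒   g'(x) = 2·x
  lim(x→∞) f'(x)/g'(x) = lim(x→∞) (3·x^2 + 6·x)/(2·x)
  = ∞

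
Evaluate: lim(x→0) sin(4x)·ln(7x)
This is a 0·∞ indeterminate form.

Rewrite 0·∞ as a quotient (0/0 or ∞/∞ form), then apply L'Hôpital's rule:
  lim(x→0) sin(4x)·ln(7x) = 0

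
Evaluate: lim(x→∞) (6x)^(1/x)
This is an exponential indeterminate form.

For exponential indeterminate forms, take the natural log:
  Let L = lim(x→∞) (6x)^(1/x)
  Then ln(L) = lim(x→∞) [exponent × ln(base)]
  Evaluate using L'Hôpital or standard limits, then exponentiate.
  L = 1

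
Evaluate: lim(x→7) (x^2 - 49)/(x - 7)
This is a standard limit.

Factor or rationalize the expression:
  lim(x→7) (x^2 - 49)/(x - 7) = 14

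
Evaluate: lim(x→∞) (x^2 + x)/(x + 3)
This is an ∞/∞ indeterminate form.

Apply L'Hôpital's rule: differentiate numerator and denominator separately.
  f(x) = x^2 + x   ⇒   f'(x) = 2·x + 1
  g(x) = x + 3   ⇒   g'(x) = 1
  lim(x→∞) f'(x)/g'(x) = lim(x→∞) (2·x + 1)/(1)
  = ∞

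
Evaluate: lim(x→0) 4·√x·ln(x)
This is a 0·∞ indeterminate form.

Rewrite 0·∞ as a quotient (0/0 or ∞/∞ form), then apply L'Hôpital's rule:
  lim(x→0) 4·√x·ln(x) = 0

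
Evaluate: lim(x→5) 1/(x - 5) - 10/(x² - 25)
This is an ∞-∞ indeterminate form.

Combine fractions or rationalize to convert ∞-∞ to 0/0 form:
  lim(x→5) 1/(x - 5) - 10/(x² - 25) = 1/10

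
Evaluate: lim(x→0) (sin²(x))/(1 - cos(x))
This is a 0/0 indeterminate form.

Apply L'Hôpital's rule: differentiate numerator and denominator separately.
  f(x) = sin(x)^2   ⇒   f'(x) = 2·sin(x)·cos(x)
  g(x) = 1 - cos(x)   ⇒   g'(x) = sin(x)
  lim(x→0) f'(x)/g'(x) = lim(x→0) (2·sin(x)·cos(x))/(sin(x))
  = 2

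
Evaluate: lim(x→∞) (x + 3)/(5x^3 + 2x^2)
This is an ∞/∞ indeterminate form.

Apply L'Hôpital's rule: differentiate numerator and denominator separately.
  f(x) = x + 3   ⇒   f'(x) = 1
  g(x) = 5·x^3 + 2·x^2   ⇒   g'(x) = 15·x^2 + 4·x
  lim(x→∞) f'(x)/g'(x) = lim(x→∞) (1)/(15·x^2 + 4·x)
  = 0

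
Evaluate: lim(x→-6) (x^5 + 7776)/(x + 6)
This is a standard limit.

Factor or rationalize the expression:
  lim(x→-6) (x^5 + 7776)/(x + 6) = 6480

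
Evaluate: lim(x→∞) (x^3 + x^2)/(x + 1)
This is an ∞/∞ indeterminate form.

Apply L'Hôpital's rule: differentiate numerator and denominator separately.
  f(x) = x^3 + x^2   ⇒   f'(x) = 3·x^2 + 2·x
  g(x) = x + 1   ⇒   g'(x) = 1
  lim(x→∞) f'(x)/g'(x) = lim(x→∞) (3·x^2 + 2·x)/(1)
  = ∞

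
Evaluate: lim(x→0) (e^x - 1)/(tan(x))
This is a 0/0 indeterminate form.

Apply L'Hôpital's rule: differentiate numerator and denominator separately.
  f(x) = e^(x) - 1   ⇒   f'(x) = e^(x)
  g(x) = tan(x)   ⇒   g'(x) = tan(x)^2 + 1
  lim(x→0) f'(x)/g'(x) = lim(x→0) (e^(x))/(tan(x)^2 + 1)
  = 1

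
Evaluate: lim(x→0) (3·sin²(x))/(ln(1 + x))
This is a 0/0 indeterminate form.

Apply L'Hôpital's rule: differentiate numerator and denominator separately.
  f(x) = 3·sin(x)^2   ⇒   f'(x) = 6·sin(x)·cos(x)
  g(x) = ln(x + 1)   ⇒   g'(x) = 1/(x + 1)
  lim(x→0) f'(x)/g'(x) = lim(x→0) (6·sin(x)·cos(x))/(1/(x + 1))
  = 0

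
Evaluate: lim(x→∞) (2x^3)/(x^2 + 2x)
This is an ∞/∞ indeterminate form.

Apply L'Hôpital's rule: differentiate numerator and denominator separately.
  f(x) = 2·x^3   ⇒   f'(x) = 6·x^2
  g(x) = x^2 + 2·x   ⇒   g'(x) = 2·x + 2
  lim(x→∞) f'(x)/g'(x) = lim(x→∞) (6·x^2)/(2·x + 2)
  = ∞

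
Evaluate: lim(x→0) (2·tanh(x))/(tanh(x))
This is a 0/0 indeterminate form.

Apply L'Hôpital's rule: differentiate numerator and denominator separately.
  f(x) = 2·tanh(x)   ⇒   f'(x) = 2 - 2·tanh(x)^2
  g(x) = tanh(x)   ⇒   g'(x) = 1 - tanh(x)^2
  lim(x→0) f'(x)/g'(x) = lim(x→0) (2 - 2·tanh(x)^2)/(1 - tanh(x)^2)
  = 2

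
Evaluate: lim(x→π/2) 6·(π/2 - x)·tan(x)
This is a 0·∞ indeterminate form.

Rewrite 0·∞ as a quotient (0/0 or ∞/∞ form), then apply L'Hôpital's rule:
  lim(x→π/2) 6·(π/2 - x)·tan(x) = 6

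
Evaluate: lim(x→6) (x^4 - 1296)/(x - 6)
This is a standard limit.

Factor or rationalize the expression:
  lim(x→6) (x^4 - 1296)/(x - 6) = 864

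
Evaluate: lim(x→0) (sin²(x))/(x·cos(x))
This is a 0/0 indeterminate form.

Apply L'Hôpital's rule: differentiate numerator and denominator separately.
  f(x) = sin(x)^2   ⇒   f'(x) = 2·sin(x)·cos(x)
  g(x) = x·cos(x)   ⇒   g'(x) = -x·sin(x) + cos(x)
  lim(x→0) f'(x)/g'(x) = lim(x→0) (2·sin(x)·cos(x))/(-x·sin(x) + cos(x))
  = 0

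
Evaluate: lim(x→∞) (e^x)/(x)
This is an ∞/∞ indeterminate form.

Apply L'Hôpital's rule: differentiate numerator and denominator separately.
  f(x) = e^(x)   ⇒   f'(x) = e^(x)
  g(x) = x   ⇒   g'(x) = 1
  lim(x→∞) f'(x)/g'(x) = lim(x→∞) (e^(x))/(1)
  = ∞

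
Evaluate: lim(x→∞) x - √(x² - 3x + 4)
This is an ∞-∞ indeterminate form.

Combine fractions or rationalize to convert ∞-∞ to 0/0 form:
  lim(x→∞) x - √(x² - 3x + 4) = 3/2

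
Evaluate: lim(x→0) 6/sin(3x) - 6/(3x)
This is an ∞-∞ indeterminate form.

Combine fractions or rationalize to convert ∞-∞ to 0/0 form:
  lim(x→0) 6/sin(3x) - 6/(3x) = 0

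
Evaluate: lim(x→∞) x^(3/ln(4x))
This is an exponential indeterminate form.

For exponential indeterminate forms, take the natural log:
  Let L = lim(x→∞) x^(3/ln(4x))
  Then ln(L) = lim(x→∞) [exponent × ln(base)]
  Evaluate using L'Hôpital or standard limits, then exponentiate.
  L = e^(3)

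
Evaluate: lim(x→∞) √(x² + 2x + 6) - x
This is an ∞-∞ indeterminate form.

Combine fractions or rationalize to convert ∞-∞ to 0/0 form:
  lim(x→∞) √(x² + 2x + 6) - x = 1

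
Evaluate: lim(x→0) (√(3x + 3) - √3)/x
This is a standard limit.

Factor or rationalize the expression:
  lim(x→0) (√(3x + 3) - √3)/x = sqrt(3)/2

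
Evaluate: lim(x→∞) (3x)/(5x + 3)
This is an ∞/∞ indeterminate form.

Apply L'Hôpital's rule: differentiate numerator and denominator separately.
  f(x) = 3·x   ⇒   f'(x) = 3
  g(x) = 5·x + 3   ⇒   g'(x) = 5
  lim(x→∞) f'(x)/g'(x) = lim(x→∞) (3)/(5)
  = 3/5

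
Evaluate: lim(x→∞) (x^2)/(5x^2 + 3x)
This is an ∞/∞ indeterminate form.

Apply L'Hôpital's rule: differentiate numerator and denominator separately.
  f(x) = x^2   ⇒   f'(x) = 2·x
  g(x) = 5·x^2 + 3·x   ⇒   g'(x) = 10·x + 3
  lim(x→∞) f'(x)/g'(x) = lim(x→∞) (2·x)/(10·x + 3)
  = 1/5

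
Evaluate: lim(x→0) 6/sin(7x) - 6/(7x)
This is an ∞-∞ indeterminate form.

Combine fractions or rationalize to convert ∞-∞ to 0/0 form:
  lim(x→0) 6/sin(7x) - 6/(7x) = 0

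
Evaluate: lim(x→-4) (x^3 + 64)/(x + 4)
This is a standard limit.

Factor or rationalize the expression:
  lim(x→-4) (x^3 + 64)/(x + 4) = 48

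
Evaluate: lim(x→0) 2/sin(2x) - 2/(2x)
This is an ∞-∞ indeterminate form.

Combine fractions or rationalize to convert ∞-∞ to 0/0 form:
  lim(x→0) 2/sin(2x) - 2/(2x) = 0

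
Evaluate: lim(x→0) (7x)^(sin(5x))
This is an exponential indeterminate form.

For exponential indeterminate forms, take the natural log:
  Let L = lim(x→0) (7x)^(sin(5x))
  Then ln(L) = lim(x→0) [exponent × ln(base)]
  Evaluate using L'Hôpital or standard limits, then exponentiate.
  L = 1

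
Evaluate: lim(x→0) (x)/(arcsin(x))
This is a 0/0 indeterminate form.

Apply L'Hôpital's rule: differentiate numerator and denominator separately.
  f(x) = x   ⇒   f'(x) = 1
  g(x) = asin(x)   ⇒   g'(x) = 1/sqrt(1 - x^2)
  lim(x→0) f'(x)/g'(x) = lim(x→0) (1)/(1/sqrt(1 - x^2))
  = 1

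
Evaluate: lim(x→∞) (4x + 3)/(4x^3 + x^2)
This is an ∞/∞ indeterminate form.

Apply L'Hôpital's rule: differentiate numerator and denominator separately.
  f(x) = 4·x + 3   ⇒   f'(x) = 4
  g(x) = 4·x^3 + x^2   ⇒   g'(x) = 12·x^2 + 2·x
  lim(x→∞) f'(x)/g'(x) = lim(x→∞) (4)/(12·x^2 + 2·x)
  = 0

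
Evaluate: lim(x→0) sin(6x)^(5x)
This is an exponential indeterminate form.

For exponential indeterminate forms, take the natural log:
  Let L = lim(x→0) sin(6x)^(5x)
  Then ln(L) = lim(x→0) [exponent × ln(base)]
  Evaluate using L'Hôpital or standard limits, then exponentiate.
  L = 1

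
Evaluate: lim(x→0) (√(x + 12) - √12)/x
This is a standard limit.

Factor or rationalize the expression:
  lim(x→0) (√(x + 12) - √12)/x = sqrt(3)/12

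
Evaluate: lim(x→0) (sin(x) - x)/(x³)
This is a 0/0 indeterminate form.

Apply L'Hôpital's rule: differentiate numerator and denominator separately.
  f(x) = -x + sin(x)   ⇒   f'(x) = cos(x) - 1
  g(x) = x^3   ⇒   g'(x) = 3·x^2
  lim(x→0) f'(x)/g'(x) = lim(x→0) (cos(x) - 1)/(3·x^2)
  = -1/6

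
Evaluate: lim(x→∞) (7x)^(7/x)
This is an exponential indeterminate form.

For exponential indeterminate forms, take the natural log:
  Let L = lim(x→∞) (7x)^(7/x)
  Then ln(L) = lim(x→∞) [exponent × ln(base)]
  Evaluate using L'Hôpital or standard limits, then exponentiate.
  L = 1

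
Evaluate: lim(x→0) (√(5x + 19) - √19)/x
This is a standard limit.

Factor or rationalize the expression:
  lim(x→0) (√(5x + 19) - √19)/x = 5·sqrt(19)/38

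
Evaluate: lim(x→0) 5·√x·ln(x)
This is a 0·∞ indeterminate form.

Rewrite 0·∞ as a quotient (0/0 or ∞/∞ form), then apply L'Hôpital's rule:
  lim(x→0) 5·√x·ln(x) = 0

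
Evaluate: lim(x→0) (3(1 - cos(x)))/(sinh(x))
This is a 0/0 indeterminate form.

Apply L'Hôpital's rule: differentiate numerator and denominator separately.
  f(x) = 3 - 3·cos(x)   ⇒   f'(x) = 3·sin(x)
  g(x) = sinh(x)   ⇒   g'(x) = cosh(x)
  lim(x→0) f'(x)/g'(x) = lim(x→0) (3·sin(x))/(cosh(x))
  = 0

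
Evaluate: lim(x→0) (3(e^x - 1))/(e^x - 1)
This is a 0/0 indeterminate form.

Apply L'Hôpital's rule: differentiate numerator and denominator separately.
  f(x) = 3·e^(x) - 3   ⇒   f'(x) = 3·e^(x)
  g(x) = e^(x) - 1   ⇒   g'(x) = e^(x)
  lim(x→0) f'(x)/g'(x) = lim(x→0) (3·e^(x))/(e^(x))
  = 3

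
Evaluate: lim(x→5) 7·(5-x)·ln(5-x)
This is a 0·∞ indeterminate form.

Rewrite 0·∞ as a quotient (0/0 or ∞/∞ form), then apply L'Hôpital's rule:
  lim(x→5) 7·(5-x)·ln(5-x) = 0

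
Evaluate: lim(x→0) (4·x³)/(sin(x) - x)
This is a 0/0 indeterminate form.

Apply L'Hôpital's rule: differentiate numerator and denominator separately.
  f(x) = 4·x^3   ⇒   f'(x) = 12·x^2
  g(x) = -x + sin(x)   ⇒   g'(x) = cos(x) - 1
  lim(x→0) f'(x)/g'(x) = lim(x→0) (12·x^2)/(cos(x) - 1)
  = -24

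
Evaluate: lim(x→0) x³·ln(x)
This is a 0·∞ indeterminate form.

Rewrite 0·∞ as a quotient (0/0 or ∞/∞ form), then apply L'Hôpital's rule:
  lim(x→0) x³·ln(x) = 0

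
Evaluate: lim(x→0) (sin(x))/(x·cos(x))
This is a 0/0 indeterminate form.

Apply L'Hôpital's rule: differentiate numerator and denominator separately.
  f(x) = sin(x)   ⇒   f'(x) = cos(x)
  g(x) = x·cos(x)   ⇒   g'(x) = -x·sin(x) + cos(x)
  lim(x→0) f'(x)/g'(x) = lim(x→0) (cos(x))/(-x·sin(x) + cos(x))
  = 1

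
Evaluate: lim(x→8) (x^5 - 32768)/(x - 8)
This is a standard limit.

Factor or rationalize the expression:
  lim(x→8) (x^5 - 32768)/(x - 8) = 20480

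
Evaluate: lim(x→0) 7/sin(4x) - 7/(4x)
This is an ∞-∞ indeterminate form.

Combine fractions or rationalize to convert ∞-∞ to 0/0 form:
  lim(x→0) 7/sin(4x) - 7/(4x) = 0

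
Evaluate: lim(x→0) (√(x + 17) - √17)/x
This is a standard limit.

Factor or rationalize the expression:
  lim(x→0) (√(x + 17) - √17)/x = sqrt(17)/34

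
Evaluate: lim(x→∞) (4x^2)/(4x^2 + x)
This is an ∞/∞ indeterminate form.

Apply L'Hôpital's rule: differentiate numerator and denominator separately.
  f(x) = 4·x^2   ⇒   f'(x) = 8·x
  g(x) = 4·x^2 + x   ⇒   g'(x) = 8·x + 1
  lim(x→∞) f'(x)/g'(x) = lim(x→∞) (8·x)/(8·x + 1)
  = 1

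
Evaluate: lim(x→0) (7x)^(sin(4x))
This is an exponential indeterminate form.

For exponential indeterminate forms, take the natural log:
  Let L = lim(x→0) (7x)^(sin(4x))
  Then ln(L) = lim(x→0) [exponent × ln(base)]
  Evaluate using L'Hôpital or standard limits, then exponentiate.
  L = 1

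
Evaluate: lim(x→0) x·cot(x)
This is a 0·∞ indeterminate form.

Rewrite 0·∞ as a quotient (0/0 or ∞/∞ form), then apply L'Hôpital's rule:
  lim(x→0) x·cot(x) = 1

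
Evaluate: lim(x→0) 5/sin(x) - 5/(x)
This is an ∞-∞ indeterminate form.

Combine fractions or rationalize to convert ∞-∞ to 0/0 form:
  lim(x→0) 5/sin(x) - 5/(x) = 0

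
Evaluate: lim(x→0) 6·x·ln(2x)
This is a 0·∞ indeterminate form.

Rewrite 0·∞ as a quotient (0/0 or ∞/∞ form), then apply L'Hôpital's rule:
  lim(x→0) 6·x·ln(2x) = 0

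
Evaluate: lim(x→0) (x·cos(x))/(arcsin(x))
This is a 0/0 indeterminate form.

Apply L'Hôpital's rule: differentiate numerator and denominator separately.
  f(x) = x·cos(x)   ⇒   f'(x) = -x·sin(x) + cos(x)
  g(x) = asin(x)   ⇒   g'(x) = 1/sqrt(1 - x^2)
  lim(x→0) f'(x)/g'(x) = lim(x→0) (-x·sin(x) + cos(x))/(1/sqrt(1 - x^2))
  = 1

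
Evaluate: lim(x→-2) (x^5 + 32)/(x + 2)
This is a standard limit.

Factor or rationalize the expression:
  lim(x→-2) (x^5 + 32)/(x + 2) = 80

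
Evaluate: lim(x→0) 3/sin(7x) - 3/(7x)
This is an ∞-∞ indeterminate form.

Combine fractions or rationalize to convert ∞-∞ to 0/0 form:
  lim(x→0) 3/sin(7x) - 3/(7x) = 0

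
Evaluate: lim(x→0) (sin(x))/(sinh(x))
This is a 0/0 indeterminate form.

Apply L'Hôpital's rule: differentiate numerator and denominator separately.
  f(x) = sin(x)   ⇒   f'(x) = cos(x)
  g(x) = sinh(x)   ⇒   g'(x) = cosh(x)
  lim(x→0) f'(x)/g'(x) = lim(x→0) (cos(x))/(cosh(x))
  = 1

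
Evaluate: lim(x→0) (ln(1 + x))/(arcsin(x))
This is a 0/0 indeterminate form.

Apply L'Hôpital's rule: differentiate numerator and denominator separately.
  f(x) = ln(x + 1)   ⇒   f'(x) = 1/(x + 1)
  g(x) = asin(x)   ⇒   g'(x) = 1/sqrt(1 - x^2)
  lim(x→0) f'(x)/g'(x) = lim(x→0) (1/(x + 1))/(1/sqrt(1 - x^2))
  = 1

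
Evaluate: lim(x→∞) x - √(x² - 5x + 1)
This is an ∞-∞ indeterminate form.

Combine fractions or rationalize to convert ∞-∞ to 0/0 form:
  lim(x→∞) x - √(x² - 5x + 1) = 5/2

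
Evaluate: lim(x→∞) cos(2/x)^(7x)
This is an exponential indeterminate form.

For exponential indeterminate forms, take the natural log:
  Let L = lim(x→∞) cos(2/x)^(7x)
  Then ln(L) = lim(x→∞) [exponent × ln(base)]
  Evaluate using L'Hôpital or standard limits, then exponentiate.
  L = 1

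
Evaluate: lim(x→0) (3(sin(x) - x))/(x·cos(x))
This is a 0/0 indeterminate form.

Apply L'Hôpital's rule: differentiate numerator and denominator separately.
  f(x) = -3·x + 3·sin(x)   ⇒   f'(x) = 3·cos(x) - 3
  g(x) = x·cos(x)   ⇒   g'(x) = -x·sin(x) + cos(x)
  lim(x→0) f'(x)/g'(x) = lim(x→0) (3·cos(x) - 3)/(-x·sin(x) + cos(x))
  = 0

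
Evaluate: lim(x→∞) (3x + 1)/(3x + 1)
This is an ∞/∞ indeterminate form.

Apply L'Hôpital's rule: differentiate numerator and denominator separately.
  f(x) = 3·x + 1   ⇒   f'(x) = 3
  g(x) = 3·x + 1   ⇒   g'(x) = 3
  lim(x→∞) f'(x)/g'(x) = lim(x→∞) (3)/(3)
  = 1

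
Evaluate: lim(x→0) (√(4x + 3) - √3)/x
This is a standard limit.

Factor or rationalize the expression:
  lim(x→0) (√(4x + 3) - √3)/x = 2·sqrt(3)/3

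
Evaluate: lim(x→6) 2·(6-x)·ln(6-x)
This is a 0·∞ indeterminate form.

Rewrite 0·∞ as a quotient (0/0 or ∞/∞ form), then apply L'Hôpital's rule:
  lim(x→6) 2·(6-x)·ln(6-x) = 0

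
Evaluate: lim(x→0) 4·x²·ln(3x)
This is a 0·∞ indeterminate form.

Rewrite 0·∞ as a quotient (0/0 or ∞/∞ form), then apply L'Hôpital's rule:
  lim(x→0) 4·x²·ln(3x) = 0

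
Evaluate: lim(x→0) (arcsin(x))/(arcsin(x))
This is a 0/0 indeterminate form.

Apply L'Hôpital's rule: differentiate numerator and denominator separately.
  f(x) = asin(x)   ⇒   f'(x) = 1/sqrt(1 - x^2)
  g(x) = asin(x)   ⇒   g'(x) = 1/sqrt(1 - x^2)
  lim(x→0) f'(x)/g'(x) = lim(x→0) (1/sqrt(1 - x^2))/(1/sqrt(1 - x^2))
  = 1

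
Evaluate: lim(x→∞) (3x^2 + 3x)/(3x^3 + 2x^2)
This is an ∞/∞ indeterminate form.

Apply L'Hôpital's rule: differentiate numerator and denominator separately.
  f(x) = 3·x^2 + 3·x   ⇒   f'(x) = 6·x + 3
  g(x) = 3·x^3 + 2·x^2   ⇒   g'(x) = 9·x^2 + 4·x
  lim(x→∞) f'(x)/g'(x) = lim(x→∞) (6·x + 3)/(9·x^2 + 4·x)
  = 0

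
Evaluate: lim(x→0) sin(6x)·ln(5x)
This is a 0·∞ indeterminate form.

Rewrite 0·∞ as a quotient (0/0 or ∞/∞ form), then apply L'Hôpital's rule:
  lim(x→0) sin(6x)·ln(5x) = 0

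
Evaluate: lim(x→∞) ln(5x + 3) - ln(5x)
This is an ∞-∞ indeterminate form.

Combine fractions or rationalize to convert ∞-∞ to 0/0 form:
  lim(x→∞) ln(5x + 3) - ln(5x) = 0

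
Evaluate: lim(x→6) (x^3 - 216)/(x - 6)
This is a standard limit.

Factor or rationalize the expression:
  lim(x→6) (x^3 - 216)/(x - 6) = 108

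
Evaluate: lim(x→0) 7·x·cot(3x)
This is a 0·∞ indeterminate form.

Rewrite 0·∞ as a quotient (0/0 or ∞/∞ form), then apply L'Hôpital's rule:
  lim(x→0) 7·x·cot(3x) = 7/3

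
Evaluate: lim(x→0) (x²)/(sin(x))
This is a 0/0 indeterminate form.

Apply L'Hôpital's rule: differentiate numerator and denominator separately.
  f(x) = x^2   ⇒   f'(x) = 2·x
  g(x) = sin(x)   ⇒   g'(x) = cos(x)
  lim(x→0) f'(x)/g'(x) = lim(x→0) (2·x)/(cos(x))
  = 0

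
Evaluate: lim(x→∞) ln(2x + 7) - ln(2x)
This is an ∞-∞ indeterminate form.

Combine fractions or rationalize to convert ∞-∞ to 0/0 form:
  lim(x→∞) ln(2x + 7) - ln(2x) = 0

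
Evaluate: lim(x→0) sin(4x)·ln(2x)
This is a 0·∞ indeterminate form.

Rewrite 0·∞ as a quotient (0/0 or ∞/∞ form), then apply L'Hôpital's rule:
  lim(x→0) sin(4x)·ln(2x) = 0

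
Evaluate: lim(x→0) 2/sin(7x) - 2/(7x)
This is an ∞-∞ indeterminate form.

Combine fractions or rationalize to convert ∞-∞ to 0/0 form:
  lim(x→0) 2/sin(7x) - 2/(7x) = 0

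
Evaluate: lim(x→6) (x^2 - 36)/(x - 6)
This is a standard limit.

Factor or rationalize the expression:
  lim(x→6) (x^2 - 36)/(x - 6) = 12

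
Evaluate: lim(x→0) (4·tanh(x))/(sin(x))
This is a 0/0 indeterminate form.

Apply L'Hôpital's rule: differentiate numerator and denominator separately.
  f(x) = 4·tanh(x)   ⇒   f'(x) = 4 - 4·tanh(x)^2
  g(x) = sin(x)   ⇒   g'(x) = cos(x)
  lim(x→0) f'(x)/g'(x) = lim(x→0) (4 - 4·tanh(x)^2)/(cos(x))
  = 4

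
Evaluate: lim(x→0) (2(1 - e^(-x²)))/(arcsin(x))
This is a 0/0 indeterminate form.

Apply L'Hôpital's rule: differentiate numerator and denominator separately.
  f(x) = 2 - 2·e^(-x^2)   ⇒   f'(x) = 4·x·e^(-x^2)
  g(x) = asin(x)   ⇒   g'(x) = 1/sqrt(1 - x^2)
  lim(x→0) f'(x)/g'(x) = lim(x→0) (4·x·e^(-x^2))/(1/sqrt(1 - x^2))
  = 0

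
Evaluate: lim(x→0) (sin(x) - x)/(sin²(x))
This is a 0/0 indeterminate form.

Apply L'Hôpital's rule: differentiate numerator and denominator separately.
  f(x) = -x + sin(x)   ⇒   f'(x) = cos(x) - 1
  g(x) = sin(x)^2   ⇒   g'(x) = 2·sin(x)·cos(x)
  lim(x→0) f'(x)/g'(x) = lim(x→0) (cos(x) - 1)/(2·sin(x)·cos(x))
  = 0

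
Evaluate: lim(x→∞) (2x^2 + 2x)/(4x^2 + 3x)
This is an ∞/∞ indeterminate form.

Apply L'Hôpital's rule: differentiate numerator and denominator separately.
  f(x) = 2·x^2 + 2·x   ⇒   f'(x) = 4·x + 2
  g(x) = 4·x^2 + 3·x   ⇒   g'(x) = 8·x + 3
  lim(x→∞) f'(x)/g'(x) = lim(x→∞) (4·x + 2)/(8·x + 3)
  = 1/2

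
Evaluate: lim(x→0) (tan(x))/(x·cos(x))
This is a 0/0 indeterminate form.

Apply L'Hôpital's rule: differentiate numerator and denominator separately.
  f(x) = tan(x)   ⇒   f'(x) = tan(x)^2 + 1
  g(x) = x·cos(x)   ⇒   g'(x) = -x·sin(x) + cos(x)
  lim(x→0) f'(x)/g'(x) = lim(x→0) (tan(x)^2 + 1)/(-x·sin(x) + cos(x))
  = 1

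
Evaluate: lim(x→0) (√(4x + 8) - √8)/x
This is a standard limit.

Factor or rationalize the expression:
  lim(x→0) (√(4x + 8) - √8)/x = sqrt(2)/2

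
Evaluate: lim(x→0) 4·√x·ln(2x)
This is a 0·∞ indeterminate form.

Rewrite 0·∞ as a quotient (0/0 or ∞/∞ form), then apply L'Hôpital's rule:
  lim(x→0) 4·√x·ln(2x) = 0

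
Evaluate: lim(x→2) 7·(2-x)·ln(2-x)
This is a 0·∞ indeterminate form.

Rewrite 0·∞ as a quotient (0/0 or ∞/∞ form), then apply L'Hôpital's rule:
  lim(x→2) 7·(2-x)·ln(2-x) = 0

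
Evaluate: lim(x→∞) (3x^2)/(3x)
This is an ∞/∞ indeterminate form.

Apply L'Hôpital's rule: differentiate numerator and denominator separately.
  f(x) = 3·x^2   ⇒   f'(x) = 6·x
  g(x) = 3·x   ⇒   g'(x) = 3
  lim(x→∞) f'(x)/g'(x) = lim(x→∞) (6·x)/(3)
  = ∞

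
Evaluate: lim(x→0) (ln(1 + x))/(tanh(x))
This is a 0/0 indeterminate form.

Apply L'Hôpital's rule: differentiate numerator and denominator separately.
  f(x) = ln(x + 1)   ⇒   f'(x) = 1/(x + 1)
  g(x) = tanh(x)   ⇒   g'(x) = 1 - tanh(x)^2
  lim(x→0) f'(x)/g'(x) = lim(x→0) (1/(x + 1))/(1 - tanh(x)^2)
  = 1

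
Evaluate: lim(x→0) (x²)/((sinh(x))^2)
This is a 0/0 indeterminate form.

Apply L'Hôpital's rule: differentiate numerator and denominator separately.
  f(x) = x^2   ⇒   f'(x) = 2·x
  g(x) = sinh(x)^2   ⇒   g'(x) = 2·sinh(x)·cosh(x)
  lim(x→0) f'(x)/g'(x) = lim(x→0) (2·x)/(2·sinh(x)·cosh(x))
  = 1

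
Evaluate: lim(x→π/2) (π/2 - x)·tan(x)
This is a 0·∞ indeterminate form.

Rewrite 0·∞ as a quotient (0/0 or ∞/∞ form), then apply L'Hôpital's rule:
  lim(x→π/2) (π/2 - x)·tan(x) = 1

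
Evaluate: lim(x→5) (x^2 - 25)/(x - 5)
This is a standard limit.

Factor or rationalize the expression:
  lim(x→5) (x^2 - 25)/(x - 5) = 10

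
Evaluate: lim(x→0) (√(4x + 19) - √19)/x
This is a standard limit.

Factor or rationalize the expression:
  lim(x→0) (√(4x + 19) - √19)/x = 2·sqrt(19)/19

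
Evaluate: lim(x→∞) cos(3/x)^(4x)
This is an exponential indeterminate form.

For exponential indeterminate forms, take the natural log:
  Let L = lim(x→∞) cos(3/x)^(4x)
  Then ln(L) = lim(x→∞) [exponent × ln(base)]
  Evaluate using L'Hôpital or standard limits, then exponentiate.
  L = 1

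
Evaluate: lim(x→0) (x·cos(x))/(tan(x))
This is a 0/0 indeterminate form.

Apply L'Hôpital's rule: differentiate numerator and denominator separately.
  f(x) = x·cos(x)   ⇒   f'(x) = -x·sin(x) + cos(x)
  g(x) = tan(x)   ⇒   g'(x) = tan(x)^2 + 1
  lim(x→0) f'(x)/g'(x) = lim(x→0) (-x·sin(x) + cos(x))/(tan(x)^2 + 1)
  = 1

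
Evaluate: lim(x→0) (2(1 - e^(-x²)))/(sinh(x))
This is a 0/0 indeterminate form.

Apply L'Hôpital's rule: differentiate numerator and denominator separately.
  f(x) = 2 - 2·e^(-x^2)   ⇒   f'(x) = 4·x·e^(-x^2)
  g(x) = sinh(x)   ⇒   g'(x) = cosh(x)
  lim(x→0) f'(x)/g'(x) = lim(x→0) (4·x·e^(-x^2))/(cosh(x))
  = 0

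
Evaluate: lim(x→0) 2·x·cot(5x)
This is a 0·∞ indeterminate form.

Rewrite 0·∞ as a quotient (0/0 or ∞/∞ form), then apply L'Hôpital's rule:
  lim(x→0) 2·x·cot(5x) = 2/5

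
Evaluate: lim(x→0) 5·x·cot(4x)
This is a 0·∞ indeterminate form.

Rewrite 0·∞ as a quotient (0/0 or ∞/∞ form), then apply L'Hôpital's rule:
  lim(x→0) 5·x·cot(4x) = 5/4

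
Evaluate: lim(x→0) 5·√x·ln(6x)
This is a 0·∞ indeterminate form.

Rewrite 0·∞ as a quotient (0/0 or ∞/∞ form), then apply L'Hôpital's rule:
  lim(x→0) 5·√x·ln(6x) = 0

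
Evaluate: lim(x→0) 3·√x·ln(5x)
This is a 0·∞ indeterminate form.

Rewrite 0·∞ as a quotient (0/0 or ∞/∞ form), then apply L'Hôpital's rule:
  lim(x→0) 3·√x·ln(5x) = 0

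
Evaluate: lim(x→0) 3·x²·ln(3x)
This is a 0·∞ indeterminate form.

Rewrite 0·∞ as a quotient (0/0 or ∞/∞ form), then apply L'Hôpital's rule:
  lim(x→0) 3·x²·ln(3x) = 0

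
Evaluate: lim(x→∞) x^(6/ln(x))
This is an exponential indeterminate form.

For exponential indeterminate forms, take the natural log:
  Let L = lim(x→∞) x^(6/ln(x))
  Then ln(L) = lim(x→∞) [exponent × ln(base)]
  Evaluate using L'Hôpital or standard limits, then exponentiate.
  L = e^(6)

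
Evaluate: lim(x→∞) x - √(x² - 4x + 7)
This is an ∞-∞ indeterminate form.

Combine fractions or rationalize to convert ∞-∞ to 0/0 form:
  lim(x→∞) x - √(x² - 4x + 7) = 2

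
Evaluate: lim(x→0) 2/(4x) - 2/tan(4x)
This is an ∞-∞ indeterminate form.

Combine fractions or rationalize to convert ∞-∞ to 0/0 form:
  lim(x→0) 2/(4x) - 2/tan(4x) = 0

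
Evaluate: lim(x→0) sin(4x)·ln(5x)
This is a 0·∞ indeterminate form.

Rewrite 0·∞ as a quotient (0/0 or ∞/∞ form), then apply L'Hôpital's rule:
  lim(x→0) sin(4x)·ln(5x) = 0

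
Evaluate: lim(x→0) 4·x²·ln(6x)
This is a 0·∞ indeterminate form.

Rewrite 0·∞ as a quotient (0/0 or ∞/∞ form), then apply L'Hôpital's rule:
  lim(x→0) 4·x²·ln(6x) = 0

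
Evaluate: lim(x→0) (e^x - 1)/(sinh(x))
This is a 0/0 indeterminate form.

Apply L'Hôpital's rule: differentiate numerator and denominator separately.
  f(x) = e^(x) - 1   ⇒   f'(x) = e^(x)
  g(x) = sinh(x)   ⇒   g'(x) = cosh(x)
  lim(x→0) f'(x)/g'(x) = lim(x→0) (e^(x))/(cosh(x))
  = 1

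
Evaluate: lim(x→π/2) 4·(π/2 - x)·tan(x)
This is a 0·∞ indeterminate form.

Rewrite 0·∞ as a quotient (0/0 or ∞/∞ form), then apply L'Hôpital's rule:
  lim(x→π/2) 4·(π/2 - x)·tan(x) = 4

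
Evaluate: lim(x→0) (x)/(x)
This is a 0/0 indeterminate form.

Apply L'Hôpital's rule: differentiate numerator and denominator separately.
  f(x) = x   ⇒   f'(x) = 1
  g(x) = x   ⇒   g'(x) = 1
  lim(x→0) f'(x)/g'(x) = lim(x→0) (1)/(1)
  = 1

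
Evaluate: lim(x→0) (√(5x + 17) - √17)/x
This is a standard limit.

Factor or rationalize the expression:
  lim(x→0) (√(5x + 17) - √17)/x = 5·sqrt(17)/34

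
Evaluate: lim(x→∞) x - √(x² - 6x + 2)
This is an ∞-∞ indeterminate form.

Combine fractions or rationalize to convert ∞-∞ to 0/0 form:
  lim(x→∞) x - √(x² - 6x + 2) = 3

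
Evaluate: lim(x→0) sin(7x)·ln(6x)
This is a 0·∞ indeterminate form.

Rewrite 0·∞ as a quotient (0/0 or ∞/∞ form), then apply L'Hôpital's rule:
  lim(x→0) sin(7x)·ln(6x) = 0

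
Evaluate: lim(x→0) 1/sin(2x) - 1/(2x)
This is an ∞-∞ indeterminate form.

Combine fractions or rationalize to convert ∞-∞ to 0/0 form:
  lim(x→0) 1/sin(2x) - 1/(2x) = 0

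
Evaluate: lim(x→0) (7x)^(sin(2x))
This is an exponential indeterminate form.

For exponential indeterminate forms, take the natural log:
  Let L = lim(x→0) (7x)^(sin(2x))
  Then ln(L) = lim(x→0) [exponent × ln(base)]
  Evaluate using L'Hôpital or standard limits, then exponentiate.
  L = 1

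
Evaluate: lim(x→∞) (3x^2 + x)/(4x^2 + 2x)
This is an ∞/∞ indeterminate form.

Apply L'Hôpital's rule: differentiate numerator and denominator separately.
  f(x) = 3·x^2 + x   ⇒   f'(x) = 6·x + 1
  g(x) = 4·x^2 + 2·x   ⇒   g'(x) = 8·x + 2
  lim(x→∞) f'(x)/g'(x) = lim(x→∞) (6·x + 1)/(8·x + 2)
  = 3/4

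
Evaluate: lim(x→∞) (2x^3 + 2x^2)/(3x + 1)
This is an ∞/∞ indeterminate form.

Apply L'Hôpital's rule: differentiate numerator and denominator separately.
  f(x) = 2·x^3 + 2·x^2   ⇒   f'(x) = 6·x^2 + 4·x
  g(x) = 3·x + 1   ⇒   g'(x) = 3
  lim(x→∞) f'(x)/g'(x) = lim(x→∞) (6·x^2 + 4·x)/(3)
  = ∞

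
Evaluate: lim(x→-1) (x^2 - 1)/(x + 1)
This is a standard limit.

Factor or rationalize the expression:
  lim(x→-1) (x^2 - 1)/(x + 1) = -2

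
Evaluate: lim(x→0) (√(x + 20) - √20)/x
This is a standard limit.

Factor or rationalize the expression:
  lim(x→0) (√(x + 20) - √20)/x = sqrt(5)/20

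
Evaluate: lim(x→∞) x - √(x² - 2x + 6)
This is an ∞-∞ indeterminate form.

Combine fractions or rationalize to convert ∞-∞ to 0/0 form:
  lim(x→∞) x - √(x² - 2x + 6) = 1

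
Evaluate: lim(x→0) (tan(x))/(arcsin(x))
This is a 0/0 indeterminate form.

Apply L'Hôpital's rule: differentiate numerator and denominator separately.
  f(x) = tan(x)   ⇒   f'(x) = tan(x)^2 + 1
  g(x) = asin(x)   ⇒   g'(x) = 1/sqrt(1 - x^2)
  lim(x→0) f'(x)/g'(x) = lim(x→0) (tan(x)^2 + 1)/(1/sqrt(1 - x^2))
  = 1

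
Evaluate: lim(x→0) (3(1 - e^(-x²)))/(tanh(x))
This is a 0/0 indeterminate form.

Apply L'Hôpital's rule: differentiate numerator and denominator separately.
  f(x) = 3 - 3·e^(-x^2)   ⇒   f'(x) = 6·x·e^(-x^2)
  g(x) = tanh(x)   ⇒   g'(x) = 1 - tanh(x)^2
  lim(x→0) f'(x)/g'(x) = lim(x→0) (6·x·e^(-x^2))/(1 - tanh(x)^2)
  = 0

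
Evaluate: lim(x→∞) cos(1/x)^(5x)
This is an exponential indeterminate form.

For exponential indeterminate forms, take the natural log:
  Let L = lim(x→∞) cos(1/x)^(5x)
  Then ln(L) = lim(x→∞) [exponent × ln(base)]
  Evaluate using L'Hôpital or standard limits, then exponentiate.
  L = 1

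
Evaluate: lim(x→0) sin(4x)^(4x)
This is an exponential indeterminate form.

For exponential indeterminate forms, take the natural log:
  Let L = lim(x→0) sin(4x)^(4x)
  Then ln(L) = lim(x→0) [exponent × ln(base)]
  Evaluate using L'Hôpital or standard limits, then exponentiate.
  L = 1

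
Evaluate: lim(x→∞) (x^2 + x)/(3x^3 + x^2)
This is an ∞/∞ indeterminate form.

Apply L'Hôpital's rule: differentiate numerator and denominator separately.
  f(x) = x^2 + x   ⇒   f'(x) = 2·x + 1
  g(x) = 3·x^3 + x^2   ⇒   g'(x) = 9·x^2 + 2·x
  lim(x→∞) f'(x)/g'(x) = lim(x→∞) (2·x + 1)/(9·x^2 + 2·x)
  = 0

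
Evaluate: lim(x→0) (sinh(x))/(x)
This is a 0/0 indeterminate form.

Apply L'Hôpital's rule: differentiate numerator and denominator separately.
  f(x) = sinh(x)   ⇒   f'(x) = cosh(x)
  g(x) = x   ⇒   g'(x) = 1
  lim(x→0) f'(x)/g'(x) = lim(x→0) (cosh(x))/(1)
  = 1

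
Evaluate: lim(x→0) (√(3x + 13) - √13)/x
This is a standard limit.

Factor or rationalize the expression:
  lim(x→0) (√(3x + 13) - √13)/x = 3·sqrt(13)/26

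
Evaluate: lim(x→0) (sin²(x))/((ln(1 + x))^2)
This is a 0/0 indeterminate form.

Apply L'Hôpital's rule: differentiate numerator and denominator separately.
  f(x) = sin(x)^2   ⇒   f'(x) = 2·sin(x)·cos(x)
  g(x) = ln(x + 1)^2   ⇒   g'(x) = 2·ln(x + 1)/(x + 1)
  lim(x→0) f'(x)/g'(x) = lim(x→0) (2·sin(x)·cos(x))/(2·ln(x + 1)/(x + 1))
  = 1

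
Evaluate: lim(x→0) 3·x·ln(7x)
This is a 0·∞ indeterminate form.

Rewrite 0·∞ as a quotient (0/0 or ∞/∞ form), then apply L'Hôpital's rule:
  lim(x→0) 3·x·ln(7x) = 0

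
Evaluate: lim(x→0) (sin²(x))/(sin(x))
This is a 0/0 indeterminate form.

Apply L'Hôpital's rule: differentiate numerator and denominator separately.
  f(x) = sin(x)^2   ⇒   f'(x) = 2·sin(x)·cos(x)
  g(x) = sin(x)   ⇒   g'(x) = cos(x)
  lim(x→0) f'(x)/g'(x) = lim(x→0) (2·sin(x)·cos(x))/(cos(x))
  = 0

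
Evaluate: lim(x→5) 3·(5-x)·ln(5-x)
This is a 0·∞ indeterminate form.

Rewrite 0·∞ as a quotient (0/0 or ∞/∞ form), then apply L'Hôpital's rule:
  lim(x→5) 3·(5-x)·ln(5-x) = 0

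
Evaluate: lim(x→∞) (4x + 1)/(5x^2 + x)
This is an ∞/∞ indeterminate form.

Apply L'Hôpital's rule: differentiate numerator and denominator separately.
  f(x) = 4·x + 1   ⇒   f'(x) = 4
  g(x) = 5·x^2 + x   ⇒   g'(x) = 10·x + 1
  lim(x→∞) f'(x)/g'(x) = lim(x→∞) (4)/(10·x + 1)
  = 0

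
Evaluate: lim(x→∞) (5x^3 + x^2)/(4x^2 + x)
This is an ∞/∞ indeterminate form.

Apply L'Hôpital's rule: differentiate numerator and denominator separately.
  f(x) = 5·x^3 + x^2   ⇒   f'(x) = 15·x^2 + 2·x
  g(x) = 4·x^2 + x   ⇒   g'(x) = 8·x + 1
  lim(x→∞) f'(x)/g'(x) = lim(x→∞) (15·x^2 + 2·x)/(8·x + 1)
  = ∞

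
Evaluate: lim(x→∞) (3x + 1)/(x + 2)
This is an ∞/∞ indeterminate form.

Apply L'Hôpital's rule: differentiate numerator and denominator separately.
  f(x) = 3·x + 1   ⇒   f'(x) = 3
  g(x) = x + 2   ⇒   g'(x) = 1
  lim(x→∞) f'(x)/g'(x) = lim(x→∞) (3)/(1)
  = 3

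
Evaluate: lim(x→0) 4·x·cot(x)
This is a 0·∞ indeterminate form.

Rewrite 0·∞ as a quotient (0/0 or ∞/∞ form), then apply L'Hôpital's rule:
  lim(x→0) 4·x·cot(x) = 4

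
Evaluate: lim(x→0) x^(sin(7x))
This is an exponential indeterminate form.

For exponential indeterminate forms, take the natural log:
  Let L = lim(x→0) x^(sin(7x))
  Then ln(L) = lim(x→0) [exponent × ln(base)]
  Evaluate using L'Hôpital or standard limits, then exponentiate.
  L = 1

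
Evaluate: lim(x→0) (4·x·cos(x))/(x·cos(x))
This is a 0/0 indeterminate form.

Apply L'Hôpital's rule: differentiate numerator and denominator separately.
  f(x) = 4·x·cos(x)   ⇒   f'(x) = -4·x·sin(x) + 4·cos(x)
  g(x) = x·cos(x)   ⇒   g'(x) = -x·sin(x) + cos(x)
  lim(x→0) f'(x)/g'(x) = lim(x→0) (-4·x·sin(x) + 4·cos(x))/(-x·sin(x) + cos(x))
  = 4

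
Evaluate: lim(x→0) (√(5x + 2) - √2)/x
This is a standard limit.

Factor or rationalize the expression:
  lim(x→0) (√(5x + 2) - √2)/x = 5·sqrt(2)/4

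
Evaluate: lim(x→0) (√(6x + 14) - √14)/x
This is a standard limit.

Factor or rationalize the expression:
  lim(x→0) (√(6x + 14) - √14)/x = 3·sqrt(14)/14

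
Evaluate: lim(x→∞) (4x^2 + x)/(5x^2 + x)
This is an ∞/∞ indeterminate form.

Apply L'Hôpital's rule: differentiate numerator and denominator separately.
  f(x) = 4·x^2 + x   ⇒   f'(x) = 8·x + 1
  g(x) = 5·x^2 + x   ⇒   g'(x) = 10·x + 1
  lim(x→∞) f'(x)/g'(x) = lim(x→∞) (8·x + 1)/(10·x + 1)
  = 4/5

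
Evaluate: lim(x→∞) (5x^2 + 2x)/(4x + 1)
This is an ∞/∞ indeterminate form.

Apply L'Hôpital's rule: differentiate numerator and denominator separately.
  f(x) = 5·x^2 + 2·x   ⇒   f'(x) = 10·x + 2
  g(x) = 4·x + 1   ⇒   g'(x) = 4
  lim(x→∞) f'(x)/g'(x) = lim(x→∞) (10·x + 2)/(4)
  = ∞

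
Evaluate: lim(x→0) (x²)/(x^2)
This is a 0/0 indeterminate form.

Apply L'Hôpital's rule: differentiate numerator and denominator separately.
  f(x) = x^2   ⇒   f'(x) = 2·x
  g(x) = x^2   ⇒   g'(x) = 2·x
  lim(x→0) f'(x)/g'(x) = lim(x→0) (2·x)/(2·x)
  = 1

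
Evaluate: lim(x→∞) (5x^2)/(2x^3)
This is an ∞/∞ indeterminate form.

Apply L'Hôpital's rule: differentiate numerator and denominator separately.
  f(x) = 5·x^2   ⇒   f'(x) = 10·x
  g(x) = 2·x^3   ⇒   g'(x) = 6·x^2
  lim(x→∞) f'(x)/g'(x) = lim(x→∞) (10·x)/(6·x^2)
  = 0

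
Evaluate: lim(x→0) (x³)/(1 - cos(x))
This is a 0/0 indeterminate form.

Apply L'Hôpital's rule: differentiate numerator and denominator separately.
  f(x) = x^3   ⇒   f'(x) = 3·x^2
  g(x) = 1 - cos(x)   ⇒   g'(x) = sin(x)
  lim(x→0) f'(x)/g'(x) = lim(x→0) (3·x^2)/(sin(x))
  = 0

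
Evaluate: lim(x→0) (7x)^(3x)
This is an exponential indeterminate form.

For exponential indeterminate forms, take the natural log:
  Let L = lim(x→0) (7x)^(3x)
  Then ln(L) = lim(x→0) [exponent × ln(base)]
  Evaluate using L'Hôpital or standard limits, then exponentiate.
  L = 1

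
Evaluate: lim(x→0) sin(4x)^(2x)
This is an exponential indeterminate form.

For exponential indeterminate forms, take the natural log:
  Let L = lim(x→0) sin(4x)^(2x)
  Then ln(L) = lim(x→0) [exponent × ln(base)]
  Evaluate using L'Hôpital or standard limits, then exponentiate.
  L = 1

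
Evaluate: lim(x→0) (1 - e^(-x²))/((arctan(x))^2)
This is a 0/0 indeterminate form.

Apply L'Hôpital's rule: differentiate numerator and denominator separately.
  f(x) = 1 - e^(-x^2)   ⇒   f'(x) = 2·x·e^(-x^2)
  g(x) = atan(x)^2   ⇒   g'(x) = 2·atan(x)/(x^2 + 1)
  lim(x→0) f'(x)/g'(x) = lim(x→0) (2·x·e^(-x^2))/(2·atan(x)/(x^2 + 1))
  = 1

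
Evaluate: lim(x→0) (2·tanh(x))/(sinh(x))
This is a 0/0 indeterminate form.

Apply L'Hôpital's rule: differentiate numerator and denominator separately.
  f(x) = 2·tanh(x)   ⇒   f'(x) = 2 - 2·tanh(x)^2
  g(x) = sinh(x)   ⇒   g'(x) = cosh(x)
  lim(x→0) f'(x)/g'(x) = lim(x→0) (2 - 2·tanh(x)^2)/(cosh(x))
  = 2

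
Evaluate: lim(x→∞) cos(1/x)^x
This is an exponential indeterminate form.

For exponential indeterminate forms, take the natural log:
  Let L = lim(x→∞) cos(1/x)^x
  Then ln(L) = lim(x→∞) [exponent × ln(base)]
  Evaluate using L'Hôpital or standard limits, then exponentiate.
  L = 1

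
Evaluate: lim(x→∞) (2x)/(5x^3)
This is an ∞/∞ indeterminate form.

Apply L'Hôpital's rule: differentiate numerator and denominator separately.
  f(x) = 2·x   ⇒   f'(x) = 2
  g(x) = 5·x^3   ⇒   g'(x) = 15·x^2
  lim(x→∞) f'(x)/g'(x) = lim(x→∞) (2)/(15·x^2)
  = 0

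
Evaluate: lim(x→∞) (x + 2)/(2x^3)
This is an ∞/∞ indeterminate form.

Apply L'Hôpital's rule: differentiate numerator and denominator separately.
  f(x) = x + 2   ⇒   f'(x) = 1
  g(x) = 2·x^3   ⇒   g'(x) = 6·x^2
  lim(x→∞) f'(x)/g'(x) = lim(x→∞) (1)/(6·x^2)
  = 0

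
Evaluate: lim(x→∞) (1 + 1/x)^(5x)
This is an exponential indeterminate form.

For exponential indeterminate forms, take the natural log:
  Let L = lim(x→∞) (1 + 1/x)^(5x)
  Then ln(L) = lim(x→∞) [exponent × ln(base)]
  Evaluate using L'Hôpital or standard limits, then exponentiate.
  L = e^(5)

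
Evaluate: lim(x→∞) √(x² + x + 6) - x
This is an ∞-∞ indeterminate form.

Combine fractions or rationalize to convert ∞-∞ to 0/0 form:
  lim(x→∞) √(x² + x + 6) - x = 1/2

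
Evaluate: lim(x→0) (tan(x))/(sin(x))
This is a 0/0 indeterminate form.

Apply L'Hôpital's rule: differentiate numerator and denominator separately.
  f(x) = tan(x)   ⇒   f'(x) = tan(x)^2 + 1
  g(x) = sin(x)   ⇒   g'(x) = cos(x)
  lim(x→0) f'(x)/g'(x) = lim(x→0) (tan(x)^2 + 1)/(cos(x))
  = 1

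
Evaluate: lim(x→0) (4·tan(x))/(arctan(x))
This is a 0/0 indeterminate form.

Apply L'Hôpital's rule: differentiate numerator and denominator separately.
  f(x) = 4·tan(x)   ⇒   f'(x) = 4·tan(x)^2 + 4
  g(x) = atan(x)   ⇒   g'(x) = 1/(x^2 + 1)
  lim(x→0) f'(x)/g'(x) = lim(x→0) (4·tan(x)^2 + 4)/(1/(x^2 + 1))
  = 4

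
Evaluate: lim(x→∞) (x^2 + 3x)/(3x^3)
This is an ∞/∞ indeterminate form.

Apply L'Hôpital's rule: differentiate numerator and denominator separately.
  f(x) = x^2 + 3·x   ⇒   f'(x) = 2·x + 3
  g(x) = 3·x^3   ⇒   g'(x) = 9·x^2
  lim(x→∞) f'(x)/g'(x) = lim(x→∞) (2·x + 3)/(9·x^2)
  = 0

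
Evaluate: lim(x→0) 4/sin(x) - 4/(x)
This is an ∞-∞ indeterminate form.

Combine fractions or rationalize to convert ∞-∞ to 0/0 form:
  lim(x→0) 4/sin(x) - 4/(x) = 0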